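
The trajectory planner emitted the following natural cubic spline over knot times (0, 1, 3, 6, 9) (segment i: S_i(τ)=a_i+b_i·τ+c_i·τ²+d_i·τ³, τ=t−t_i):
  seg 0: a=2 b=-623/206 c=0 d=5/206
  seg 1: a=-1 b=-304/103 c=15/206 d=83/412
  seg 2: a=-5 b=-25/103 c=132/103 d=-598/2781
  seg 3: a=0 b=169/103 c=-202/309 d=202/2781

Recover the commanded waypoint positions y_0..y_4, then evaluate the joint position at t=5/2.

y_0 = S_0(0) = a_0 = 2
y_1 = S_1(0) = a_1 = -1
y_2 = S_2(0) = a_2 = -5
y_3 = S_3(0) = a_3 = 0
y_4 = S_3(3) = 1
t_q=5/2 is in segment 1 (τ=3/2); S_1(τ)=-15107/3296

y_0=2 y_1=-1 y_2=-5 y_3=0 y_4=1
S(5/2) = -15107/3296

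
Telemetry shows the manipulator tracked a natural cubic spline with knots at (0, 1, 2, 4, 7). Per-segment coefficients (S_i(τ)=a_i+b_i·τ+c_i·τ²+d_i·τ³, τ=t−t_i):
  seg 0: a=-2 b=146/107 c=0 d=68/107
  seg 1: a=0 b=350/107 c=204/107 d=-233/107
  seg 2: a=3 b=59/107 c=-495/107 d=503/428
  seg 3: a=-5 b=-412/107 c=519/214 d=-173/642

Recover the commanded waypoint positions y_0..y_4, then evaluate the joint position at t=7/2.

y_0=-2 y_1=0 y_2=3 y_3=-5 y_4=-2
S(7/2) = -8955/3424

y_0 = S_0(0) = a_0 = -2
y_1 = S_1(0) = a_1 = 0
y_2 = S_2(0) = a_2 = 3
y_3 = S_3(0) = a_3 = -5
y_4 = S_3(3) = -2
t_q=7/2 is in segment 2 (τ=3/2); S_2(τ)=-8955/3424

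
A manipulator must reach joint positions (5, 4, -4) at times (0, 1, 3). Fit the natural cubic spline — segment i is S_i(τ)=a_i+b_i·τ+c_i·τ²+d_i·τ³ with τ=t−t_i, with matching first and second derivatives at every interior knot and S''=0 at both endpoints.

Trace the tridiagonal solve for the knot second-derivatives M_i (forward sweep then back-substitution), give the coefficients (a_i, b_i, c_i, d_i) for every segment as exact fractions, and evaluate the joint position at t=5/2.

  seg 0: a=5 b=-1/2 c=0 d=-1/2
  seg 1: a=4 b=-2 c=-3/2 d=1/4
S(5/2) = -49/32

Δ: Δ0=-1, Δ1=-4
row 1: diag=6, rhs=-18; c'=1/3, d'=-3
back: M1=-3
M: M0=0, M1=-3, M2=0
seg 0: a=5, c=M0/2=0, d=(M1−M0)/(6·1)=-1/2, b=Δ0−h0·(2M0+M1)/6=-1/2
seg 1: a=4, c=M1/2=-3/2, d=(M2−M1)/(6·2)=1/4, b=Δ1−h1·(2M1+M2)/6=-2
t_q=5/2 → seg 1, τ=3/2; S=4+-2·τ+-3/2·τ²+1/4·τ³=-49/32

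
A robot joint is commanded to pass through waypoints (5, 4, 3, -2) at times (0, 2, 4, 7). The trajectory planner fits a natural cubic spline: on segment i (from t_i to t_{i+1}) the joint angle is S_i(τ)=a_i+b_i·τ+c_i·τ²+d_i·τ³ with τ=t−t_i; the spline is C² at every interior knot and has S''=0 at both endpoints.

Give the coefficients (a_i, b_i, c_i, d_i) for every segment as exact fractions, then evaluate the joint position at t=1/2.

  seg 0: a=5 b=-32/57 c=0 d=7/456
  seg 1: a=4 b=-43/114 c=7/76 d=-35/456
  seg 2: a=3 b=-53/57 c=-7/19 d=7/171
S(1/2) = 5741/1216

Δ: Δ0=-1/2, Δ1=-1/2, Δ2=-5/3
row 1: diag=8, rhs=0; c'=1/4, d'=0
row 2: denom=10−2·1/4=19/2; d'=(-7−2·0)/(19/2)=-14/19
back: M2=-14/19
back: M1=0−1/4·-14/19=7/38
M: M0=0, M1=7/38, M2=-14/19, M3=0
seg 0: a=5, c=M0/2=0, d=(M1−M0)/(6·2)=7/456, b=Δ0−h0·(2M0+M1)/6=-32/57
seg 1: a=4, c=M1/2=7/76, d=(M2−M1)/(6·2)=-35/456, b=Δ1−h1·(2M1+M2)/6=-43/114
seg 2: a=3, c=M2/2=-7/19, d=(M3−M2)/(6·3)=7/171, b=Δ2−h2·(2M2+M3)/6=-53/57
t_q=1/2 → seg 0, τ=1/2; S=5+-32/57·τ+0·τ²+7/456·τ³=5741/1216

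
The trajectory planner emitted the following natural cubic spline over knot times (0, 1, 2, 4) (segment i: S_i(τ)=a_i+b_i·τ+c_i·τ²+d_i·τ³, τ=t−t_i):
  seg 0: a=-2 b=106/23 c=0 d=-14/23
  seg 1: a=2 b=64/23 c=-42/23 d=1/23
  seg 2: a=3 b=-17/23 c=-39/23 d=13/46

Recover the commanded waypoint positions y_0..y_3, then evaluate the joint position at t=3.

y_0 = S_0(0) = a_0 = -2
y_1 = S_1(0) = a_1 = 2
y_2 = S_2(0) = a_2 = 3
y_3 = S_2(2) = -3
t_q=3 is in segment 2 (τ=1); S_2(τ)=39/46

y_0=-2 y_1=2 y_2=3 y_3=-3
S(3) = 39/46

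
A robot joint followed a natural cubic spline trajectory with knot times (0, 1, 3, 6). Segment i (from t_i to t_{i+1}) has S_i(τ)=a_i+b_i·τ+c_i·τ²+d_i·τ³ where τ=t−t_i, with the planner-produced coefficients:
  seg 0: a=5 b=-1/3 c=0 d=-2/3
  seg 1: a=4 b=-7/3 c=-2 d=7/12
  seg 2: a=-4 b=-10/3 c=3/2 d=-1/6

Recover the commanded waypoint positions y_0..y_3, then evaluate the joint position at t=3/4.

y_0 = S_0(0) = a_0 = 5
y_1 = S_1(0) = a_1 = 4
y_2 = S_2(0) = a_2 = -4
y_3 = S_2(3) = -5
t_q=3/4 is in segment 0 (τ=3/4); S_0(τ)=143/32

y_0=5 y_1=4 y_2=-4 y_3=-5
S(3/4) = 143/32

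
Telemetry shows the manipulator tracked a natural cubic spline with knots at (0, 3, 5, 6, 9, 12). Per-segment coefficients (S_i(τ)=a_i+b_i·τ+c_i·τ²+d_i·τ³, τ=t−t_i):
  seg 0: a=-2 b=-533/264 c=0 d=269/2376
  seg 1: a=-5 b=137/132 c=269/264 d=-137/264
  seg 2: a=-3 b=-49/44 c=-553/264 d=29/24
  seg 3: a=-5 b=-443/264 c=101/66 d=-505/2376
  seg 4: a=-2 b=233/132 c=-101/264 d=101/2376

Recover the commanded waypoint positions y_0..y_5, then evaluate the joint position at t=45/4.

y_0=-2 y_1=-5 y_2=-3 y_3=-5 y_4=-2 y_5=1
S(45/4) = 2923/5632

y_0 = S_0(0) = a_0 = -2
y_1 = S_1(0) = a_1 = -5
y_2 = S_2(0) = a_2 = -3
y_3 = S_3(0) = a_3 = -5
y_4 = S_4(0) = a_4 = -2
y_5 = S_4(3) = 1
t_q=45/4 is in segment 4 (τ=9/4); S_4(τ)=2923/5632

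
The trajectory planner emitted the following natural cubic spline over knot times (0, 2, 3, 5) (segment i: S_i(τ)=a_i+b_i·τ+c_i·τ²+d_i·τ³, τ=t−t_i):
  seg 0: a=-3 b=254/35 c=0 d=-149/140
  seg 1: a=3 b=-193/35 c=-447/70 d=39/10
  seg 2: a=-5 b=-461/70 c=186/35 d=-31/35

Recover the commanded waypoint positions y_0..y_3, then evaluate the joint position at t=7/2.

y_0=-3 y_1=3 y_2=-5 y_3=-4
S(7/2) = -283/40

y_0 = S_0(0) = a_0 = -3
y_1 = S_1(0) = a_1 = 3
y_2 = S_2(0) = a_2 = -5
y_3 = S_2(2) = -4
t_q=7/2 is in segment 2 (τ=1/2); S_2(τ)=-283/40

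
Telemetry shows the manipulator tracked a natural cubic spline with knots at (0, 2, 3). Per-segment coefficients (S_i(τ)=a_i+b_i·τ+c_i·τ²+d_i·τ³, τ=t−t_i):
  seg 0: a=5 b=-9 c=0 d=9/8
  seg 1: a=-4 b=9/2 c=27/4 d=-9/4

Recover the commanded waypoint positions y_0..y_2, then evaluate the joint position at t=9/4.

y_0=5 y_1=-4 y_2=5
S(9/4) = -637/256

y_0 = S_0(0) = a_0 = 5
y_1 = S_1(0) = a_1 = -4
y_2 = S_1(1) = 5
t_q=9/4 is in segment 1 (τ=1/4); S_1(τ)=-637/256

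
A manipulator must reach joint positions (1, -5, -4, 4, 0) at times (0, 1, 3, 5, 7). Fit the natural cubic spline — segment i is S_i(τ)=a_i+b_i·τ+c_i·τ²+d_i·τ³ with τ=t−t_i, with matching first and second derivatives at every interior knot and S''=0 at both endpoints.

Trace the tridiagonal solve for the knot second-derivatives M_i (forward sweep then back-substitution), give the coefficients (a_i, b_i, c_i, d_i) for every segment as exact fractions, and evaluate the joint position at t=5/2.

  seg 0: a=1 b=-1139/164 c=0 d=155/164
  seg 1: a=-5 b=-337/82 c=465/164 d=-87/328
  seg 2: a=-4 b=166/41 c=51/41 d=-26/41
  seg 3: a=4 b=58/41 c=-105/41 d=35/82
S(5/2) = -14905/2624

Δ: Δ0=-6, Δ1=1/2, Δ2=4, Δ3=-2
row 1: diag=6, rhs=39; c'=1/3, d'=13/2
row 2: denom=8−2·1/3=22/3; d'=(21−2·13/2)/(22/3)=12/11
row 3: denom=8−2·3/11=82/11; d'=(-36−2·12/11)/(82/11)=-210/41
back: M3=-210/41
back: M2=12/11−3/11·-210/41=102/41
back: M1=13/2−1/3·102/41=465/82
M: M0=0, M1=465/82, M2=102/41, M3=-210/41, M4=0
seg 0: a=1, c=M0/2=0, d=(M1−M0)/(6·1)=155/164, b=Δ0−h0·(2M0+M1)/6=-1139/164
seg 1: a=-5, c=M1/2=465/164, d=(M2−M1)/(6·2)=-87/328, b=Δ1−h1·(2M1+M2)/6=-337/82
seg 2: a=-4, c=M2/2=51/41, d=(M3−M2)/(6·2)=-26/41, b=Δ2−h2·(2M2+M3)/6=166/41
seg 3: a=4, c=M3/2=-105/41, d=(M4−M3)/(6·2)=35/82, b=Δ3−h3·(2M3+M4)/6=58/41
t_q=5/2 → seg 1, τ=3/2; S=-5+-337/82·τ+465/164·τ²+-87/328·τ³=-14905/2624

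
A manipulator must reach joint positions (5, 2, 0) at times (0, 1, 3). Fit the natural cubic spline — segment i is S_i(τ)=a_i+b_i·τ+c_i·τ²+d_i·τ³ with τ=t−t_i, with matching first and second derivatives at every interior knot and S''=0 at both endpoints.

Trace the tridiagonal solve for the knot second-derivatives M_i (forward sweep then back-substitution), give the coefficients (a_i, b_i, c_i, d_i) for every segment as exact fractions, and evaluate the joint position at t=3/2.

  seg 0: a=5 b=-10/3 c=0 d=1/3
  seg 1: a=2 b=-7/3 c=1 d=-1/6
S(3/2) = 17/16

Δ: Δ0=-3, Δ1=-1
row 1: diag=6, rhs=12; c'=1/3, d'=2
back: M1=2
M: M0=0, M1=2, M2=0
seg 0: a=5, c=M0/2=0, d=(M1−M0)/(6·1)=1/3, b=Δ0−h0·(2M0+M1)/6=-10/3
seg 1: a=2, c=M1/2=1, d=(M2−M1)/(6·2)=-1/6, b=Δ1−h1·(2M1+M2)/6=-7/3
t_q=3/2 → seg 1, τ=1/2; S=2+-7/3·τ+1·τ²+-1/6·τ³=17/16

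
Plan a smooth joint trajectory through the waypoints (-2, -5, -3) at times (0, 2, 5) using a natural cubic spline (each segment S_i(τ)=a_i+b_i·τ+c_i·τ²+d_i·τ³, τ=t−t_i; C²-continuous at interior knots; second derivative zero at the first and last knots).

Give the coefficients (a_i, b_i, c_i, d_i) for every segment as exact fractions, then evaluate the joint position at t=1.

Δ: Δ0=-3/2, Δ1=2/3
row 1: diag=10, rhs=13; c'=3/10, d'=13/10
back: M1=13/10
M: M0=0, M1=13/10, M2=0
seg 0: a=-2, c=M0/2=0, d=(M1−M0)/(6·2)=13/120, b=Δ0−h0·(2M0+M1)/6=-29/15
seg 1: a=-5, c=M1/2=13/20, d=(M2−M1)/(6·3)=-13/180, b=Δ1−h1·(2M1+M2)/6=-19/30
t_q=1 → seg 0, τ=1; S=-2+-29/15·τ+0·τ²+13/120·τ³=-153/40

  seg 0: a=-2 b=-29/15 c=0 d=13/120
  seg 1: a=-5 b=-19/30 c=13/20 d=-13/180
S(1) = -153/40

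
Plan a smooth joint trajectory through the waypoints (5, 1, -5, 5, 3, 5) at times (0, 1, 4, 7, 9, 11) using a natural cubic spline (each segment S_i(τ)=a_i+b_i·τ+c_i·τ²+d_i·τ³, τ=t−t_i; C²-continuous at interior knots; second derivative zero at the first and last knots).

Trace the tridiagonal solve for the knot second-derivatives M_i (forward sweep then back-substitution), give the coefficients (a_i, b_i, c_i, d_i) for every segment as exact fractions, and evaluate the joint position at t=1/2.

Δ: Δ0=-4, Δ1=-2, Δ2=10/3, Δ3=-1, Δ4=1
row 1: diag=8, rhs=12; c'=3/8, d'=3/2
row 2: denom=12−3·3/8=87/8; d'=(32−3·3/2)/(87/8)=220/87
row 3: denom=10−3·8/29=266/29; d'=(-26−3·220/87)/(266/29)=-487/133
row 4: denom=8−2·29/133=1006/133; d'=(12−2·-487/133)/(1006/133)=1285/503
back: M4=1285/503
back: M3=-487/133−29/133·1285/503=-2122/503
back: M2=220/87−8/29·-2122/503=5572/1509
back: M1=3/2−3/8·5572/1509=58/503
M: M0=0, M1=58/503, M2=5572/1509, M3=-2122/503, M4=1285/503, M5=0
seg 0: a=5, c=M0/2=0, d=(M1−M0)/(6·1)=29/1509, b=Δ0−h0·(2M0+M1)/6=-6065/1509
seg 1: a=1, c=M1/2=29/503, d=(M2−M1)/(6·3)=2699/13581, b=Δ1−h1·(2M1+M2)/6=-5978/1509
seg 2: a=-5, c=M2/2=2786/1509, d=(M3−M2)/(6·3)=-5969/13581, b=Δ2−h2·(2M2+M3)/6=2641/1509
seg 3: a=5, c=M3/2=-1061/503, d=(M4−M3)/(6·2)=3407/6036, b=Δ3−h3·(2M3+M4)/6=1450/1509
seg 4: a=3, c=M4/2=1285/1006, d=(M5−M4)/(6·2)=-1285/6036, b=Δ4−h4·(2M4+M5)/6=-1061/1509
t_q=1/2 → seg 0, τ=1/2; S=5+-6065/1509·τ+0·τ²+29/1509·τ³=12043/4024

  seg 0: a=5 b=-6065/1509 c=0 d=29/1509
  seg 1: a=1 b=-5978/1509 c=29/503 d=2699/13581
  seg 2: a=-5 b=2641/1509 c=2786/1509 d=-5969/13581
  seg 3: a=5 b=1450/1509 c=-1061/503 d=3407/6036
  seg 4: a=3 b=-1061/1509 c=1285/1006 d=-1285/6036
S(1/2) = 12043/4024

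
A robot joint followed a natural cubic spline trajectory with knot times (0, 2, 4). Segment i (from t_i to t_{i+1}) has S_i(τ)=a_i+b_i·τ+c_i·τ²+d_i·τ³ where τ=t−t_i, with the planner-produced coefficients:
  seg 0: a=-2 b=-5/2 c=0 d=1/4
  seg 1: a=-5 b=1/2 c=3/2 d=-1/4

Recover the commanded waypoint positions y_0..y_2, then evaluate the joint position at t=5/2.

y_0=-2 y_1=-5 y_2=0
S(5/2) = -141/32

y_0 = S_0(0) = a_0 = -2
y_1 = S_1(0) = a_1 = -5
y_2 = S_1(2) = 0
t_q=5/2 is in segment 1 (τ=1/2); S_1(τ)=-141/32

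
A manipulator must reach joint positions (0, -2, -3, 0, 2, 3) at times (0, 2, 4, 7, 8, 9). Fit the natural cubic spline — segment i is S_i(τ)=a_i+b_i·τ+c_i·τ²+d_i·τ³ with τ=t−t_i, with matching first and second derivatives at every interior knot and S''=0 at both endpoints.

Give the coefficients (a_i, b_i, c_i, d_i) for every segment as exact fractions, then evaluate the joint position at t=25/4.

  seg 0: a=0 b=-554/517 c=0 d=37/2068
  seg 1: a=-2 b=-443/517 c=111/1034 d=147/4136
  seg 2: a=-3 b=-1/1034 c=663/2068 d=9/2068
  seg 3: a=0 b=4219/2068 c=186/517 d=-827/2068
  seg 4: a=2 b=1613/1034 c=-1737/2068 d=579/2068
S(25/4) = -175971/132352

Δ: Δ0=-1, Δ1=-1/2, Δ2=1, Δ3=2, Δ4=1
row 1: diag=8, rhs=3; c'=1/4, d'=3/8
row 2: denom=10−2·1/4=19/2; d'=(9−2·3/8)/(19/2)=33/38
row 3: denom=8−3·6/19=134/19; d'=(6−3·33/38)/(134/19)=129/268
row 4: denom=4−1·19/134=517/134; d'=(-6−1·129/268)/(517/134)=-1737/1034
back: M4=-1737/1034
back: M3=129/268−19/134·-1737/1034=372/517
back: M2=33/38−6/19·372/517=663/1034
back: M1=3/8−1/4·663/1034=111/517
M: M0=0, M1=111/517, M2=663/1034, M3=372/517, M4=-1737/1034, M5=0
seg 0: a=0, c=M0/2=0, d=(M1−M0)/(6·2)=37/2068, b=Δ0−h0·(2M0+M1)/6=-554/517
seg 1: a=-2, c=M1/2=111/1034, d=(M2−M1)/(6·2)=147/4136, b=Δ1−h1·(2M1+M2)/6=-443/517
seg 2: a=-3, c=M2/2=663/2068, d=(M3−M2)/(6·3)=9/2068, b=Δ2−h2·(2M2+M3)/6=-1/1034
seg 3: a=0, c=M3/2=186/517, d=(M4−M3)/(6·1)=-827/2068, b=Δ3−h3·(2M3+M4)/6=4219/2068
seg 4: a=2, c=M4/2=-1737/2068, d=(M5−M4)/(6·1)=579/2068, b=Δ4−h4·(2M4+M5)/6=1613/1034
t_q=25/4 → seg 2, τ=9/4; S=-3+-1/1034·τ+663/2068·τ²+9/2068·τ³=-175971/132352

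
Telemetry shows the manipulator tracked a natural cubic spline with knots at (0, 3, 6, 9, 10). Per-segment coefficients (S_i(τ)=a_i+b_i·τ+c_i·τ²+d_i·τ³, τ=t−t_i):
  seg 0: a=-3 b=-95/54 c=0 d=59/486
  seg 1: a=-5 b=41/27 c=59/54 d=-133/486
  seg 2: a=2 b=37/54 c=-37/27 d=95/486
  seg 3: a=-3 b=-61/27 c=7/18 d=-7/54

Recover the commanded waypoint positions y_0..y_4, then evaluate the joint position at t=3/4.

y_0=-3 y_1=-5 y_2=2 y_3=-3 y_4=-5
S(3/4) = -1639/384

y_0 = S_0(0) = a_0 = -3
y_1 = S_1(0) = a_1 = -5
y_2 = S_2(0) = a_2 = 2
y_3 = S_3(0) = a_3 = -3
y_4 = S_3(1) = -5
t_q=3/4 is in segment 0 (τ=3/4); S_0(τ)=-1639/384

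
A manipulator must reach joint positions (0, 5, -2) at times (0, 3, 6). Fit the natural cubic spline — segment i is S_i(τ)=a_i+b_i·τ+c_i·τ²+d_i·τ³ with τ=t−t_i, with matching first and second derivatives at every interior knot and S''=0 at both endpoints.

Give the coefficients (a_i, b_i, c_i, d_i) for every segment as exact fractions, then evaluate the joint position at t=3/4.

Δ: Δ0=5/3, Δ1=-7/3
row 1: diag=12, rhs=-24; c'=1/4, d'=-2
back: M1=-2
M: M0=0, M1=-2, M2=0
seg 0: a=0, c=M0/2=0, d=(M1−M0)/(6·3)=-1/9, b=Δ0−h0·(2M0+M1)/6=8/3
seg 1: a=5, c=M1/2=-1, d=(M2−M1)/(6·3)=1/9, b=Δ1−h1·(2M1+M2)/6=-1/3
t_q=3/4 → seg 0, τ=3/4; S=0+8/3·τ+0·τ²+-1/9·τ³=125/64

  seg 0: a=0 b=8/3 c=0 d=-1/9
  seg 1: a=5 b=-1/3 c=-1 d=1/9
S(3/4) = 125/64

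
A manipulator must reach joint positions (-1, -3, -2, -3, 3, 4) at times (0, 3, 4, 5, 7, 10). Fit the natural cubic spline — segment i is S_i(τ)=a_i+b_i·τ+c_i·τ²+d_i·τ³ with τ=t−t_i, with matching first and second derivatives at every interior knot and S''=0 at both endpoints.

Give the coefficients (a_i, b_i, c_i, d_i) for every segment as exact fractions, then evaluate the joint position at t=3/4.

  seg 0: a=-1 b=-147/92 c=0 d=257/2484
  seg 1: a=-3 b=55/46 c=257/276 d=-311/276
  seg 2: a=-2 b=-89/276 c=-169/69 d=163/92
  seg 3: a=-3 b=13/138 c=791/276 d=-65/92
  seg 4: a=3 b=425/138 c=-379/276 d=379/2484
S(3/4) = -12687/5888

Δ: Δ0=-2/3, Δ1=1, Δ2=-1, Δ3=3, Δ4=1/3
row 1: diag=8, rhs=10; c'=1/8, d'=5/4
row 2: denom=4−1·1/8=31/8; d'=(-12−1·5/4)/(31/8)=-106/31
row 3: denom=6−1·8/31=178/31; d'=(24−1·-106/31)/(178/31)=425/89
row 4: denom=10−2·31/89=828/89; d'=(-16−2·425/89)/(828/89)=-379/138
back: M4=-379/138
back: M3=425/89−31/89·-379/138=791/138
back: M2=-106/31−8/31·791/138=-338/69
back: M1=5/4−1/8·-338/69=257/138
M: M0=0, M1=257/138, M2=-338/69, M3=791/138, M4=-379/138, M5=0
seg 0: a=-1, c=M0/2=0, d=(M1−M0)/(6·3)=257/2484, b=Δ0−h0·(2M0+M1)/6=-147/92
seg 1: a=-3, c=M1/2=257/276, d=(M2−M1)/(6·1)=-311/276, b=Δ1−h1·(2M1+M2)/6=55/46
seg 2: a=-2, c=M2/2=-169/69, d=(M3−M2)/(6·1)=163/92, b=Δ2−h2·(2M2+M3)/6=-89/276
seg 3: a=-3, c=M3/2=791/276, d=(M4−M3)/(6·2)=-65/92, b=Δ3−h3·(2M3+M4)/6=13/138
seg 4: a=3, c=M4/2=-379/276, d=(M5−M4)/(6·3)=379/2484, b=Δ4−h4·(2M4+M5)/6=425/138
t_q=3/4 → seg 0, τ=3/4; S=-1+-147/92·τ+0·τ²+257/2484·τ³=-12687/5888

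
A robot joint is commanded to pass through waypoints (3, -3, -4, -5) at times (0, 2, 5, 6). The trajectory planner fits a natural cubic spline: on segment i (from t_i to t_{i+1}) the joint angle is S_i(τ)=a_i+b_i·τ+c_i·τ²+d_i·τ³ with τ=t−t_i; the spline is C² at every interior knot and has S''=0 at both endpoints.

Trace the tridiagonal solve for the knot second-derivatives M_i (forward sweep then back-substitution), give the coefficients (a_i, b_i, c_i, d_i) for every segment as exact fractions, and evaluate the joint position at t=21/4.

  seg 0: a=3 b=-779/213 c=0 d=35/213
  seg 1: a=-3 b=-359/213 c=70/71 d=-38/213
  seg 2: a=-4 b=-125/213 c=-44/71 d=44/213
S(21/4) = -4751/1136

Δ: Δ0=-3, Δ1=-1/3, Δ2=-1
row 1: diag=10, rhs=16; c'=3/10, d'=8/5
row 2: denom=8−3·3/10=71/10; d'=(-4−3·8/5)/(71/10)=-88/71
back: M2=-88/71
back: M1=8/5−3/10·-88/71=140/71
M: M0=0, M1=140/71, M2=-88/71, M3=0
seg 0: a=3, c=M0/2=0, d=(M1−M0)/(6·2)=35/213, b=Δ0−h0·(2M0+M1)/6=-779/213
seg 1: a=-3, c=M1/2=70/71, d=(M2−M1)/(6·3)=-38/213, b=Δ1−h1·(2M1+M2)/6=-359/213
seg 2: a=-4, c=M2/2=-44/71, d=(M3−M2)/(6·1)=44/213, b=Δ2−h2·(2M2+M3)/6=-125/213
t_q=21/4 → seg 2, τ=1/4; S=-4+-125/213·τ+-44/71·τ²+44/213·τ³=-4751/1136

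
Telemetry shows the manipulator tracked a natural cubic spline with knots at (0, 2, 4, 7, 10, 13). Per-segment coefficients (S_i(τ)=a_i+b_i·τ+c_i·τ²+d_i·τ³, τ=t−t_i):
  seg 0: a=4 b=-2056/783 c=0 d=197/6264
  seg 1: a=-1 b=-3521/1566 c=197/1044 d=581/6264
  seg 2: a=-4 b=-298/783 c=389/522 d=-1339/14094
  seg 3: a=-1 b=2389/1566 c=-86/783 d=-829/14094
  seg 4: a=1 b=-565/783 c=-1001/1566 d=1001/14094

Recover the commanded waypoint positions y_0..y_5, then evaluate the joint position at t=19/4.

y_0 = S_0(0) = a_0 = 4
y_1 = S_1(0) = a_1 = -1
y_2 = S_2(0) = a_2 = -4
y_3 = S_3(0) = a_3 = -1
y_4 = S_4(0) = a_4 = 1
y_5 = S_4(3) = -5
t_q=19/4 is in segment 2 (τ=3/4); S_2(τ)=-43501/11136

y_0=4 y_1=-1 y_2=-4 y_3=-1 y_4=1 y_5=-5
S(19/4) = -43501/11136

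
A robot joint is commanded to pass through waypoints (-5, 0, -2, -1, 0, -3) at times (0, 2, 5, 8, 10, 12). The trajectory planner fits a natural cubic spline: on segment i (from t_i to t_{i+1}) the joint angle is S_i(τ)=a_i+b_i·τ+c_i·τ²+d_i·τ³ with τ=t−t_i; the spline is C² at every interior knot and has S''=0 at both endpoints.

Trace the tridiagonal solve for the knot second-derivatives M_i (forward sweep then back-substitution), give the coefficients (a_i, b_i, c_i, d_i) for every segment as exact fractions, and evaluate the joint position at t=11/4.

Δ: Δ0=5/2, Δ1=-2/3, Δ2=1/3, Δ3=1/2, Δ4=-3/2
row 1: diag=10, rhs=-19; c'=3/10, d'=-19/10
row 2: denom=12−3·3/10=111/10; d'=(6−3·-19/10)/(111/10)=39/37
row 3: denom=10−3·10/37=340/37; d'=(1−3·39/37)/(340/37)=-4/17
row 4: denom=8−2·37/170=643/85; d'=(-12−2·-4/17)/(643/85)=-980/643
back: M4=-980/643
back: M3=-4/17−37/170·-980/643=62/643
back: M2=39/37−10/37·62/643=661/643
back: M1=-19/10−3/10·661/643=-1420/643
M: M0=0, M1=-1420/643, M2=661/643, M3=62/643, M4=-980/643, M5=0
seg 0: a=-5, c=M0/2=0, d=(M1−M0)/(6·2)=-355/1929, b=Δ0−h0·(2M0+M1)/6=12485/3858
seg 1: a=0, c=M1/2=-710/643, d=(M2−M1)/(6·3)=2081/11574, b=Δ1−h1·(2M1+M2)/6=3965/3858
seg 2: a=-2, c=M2/2=661/1286, d=(M3−M2)/(6·3)=-599/11574, b=Δ2−h2·(2M2+M3)/6=-1433/1929
seg 3: a=-1, c=M3/2=31/643, d=(M4−M3)/(6·2)=-521/3858, b=Δ3−h3·(2M3+M4)/6=3641/3858
seg 4: a=0, c=M4/2=-490/643, d=(M5−M4)/(6·2)=245/1929, b=Δ4−h4·(2M4+M5)/6=-1867/3858
t_q=11/4 → seg 1, τ=3/4; S=0+3965/3858·τ+-710/643·τ²+2081/11574·τ³=18563/82304

  seg 0: a=-5 b=12485/3858 c=0 d=-355/1929
  seg 1: a=0 b=3965/3858 c=-710/643 d=2081/11574
  seg 2: a=-2 b=-1433/1929 c=661/1286 d=-599/11574
  seg 3: a=-1 b=3641/3858 c=31/643 d=-521/3858
  seg 4: a=0 b=-1867/3858 c=-490/643 d=245/1929
S(11/4) = 18563/82304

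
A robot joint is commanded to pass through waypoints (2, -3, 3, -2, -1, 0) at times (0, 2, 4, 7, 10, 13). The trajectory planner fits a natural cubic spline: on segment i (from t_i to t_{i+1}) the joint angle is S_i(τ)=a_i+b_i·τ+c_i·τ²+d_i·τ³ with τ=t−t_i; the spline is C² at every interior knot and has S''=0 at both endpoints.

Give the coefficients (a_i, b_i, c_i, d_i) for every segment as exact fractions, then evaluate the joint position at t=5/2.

Δ: Δ0=-5/2, Δ1=3, Δ2=-5/3, Δ3=1/3, Δ4=1/3
row 1: diag=8, rhs=33; c'=1/4, d'=33/8
row 2: denom=10−2·1/4=19/2; d'=(-28−2·33/8)/(19/2)=-145/38
row 3: denom=12−3·6/19=210/19; d'=(12−3·-145/38)/(210/19)=297/140
row 4: denom=12−3·19/70=783/70; d'=(0−3·297/140)/(783/70)=-33/58
back: M4=-33/58
back: M3=297/140−19/70·-33/58=66/29
back: M2=-145/38−6/19·66/29=-263/58
back: M1=33/8−1/4·-263/58=305/58
M: M0=0, M1=305/58, M2=-263/58, M3=66/29, M4=-33/58, M5=0
seg 0: a=2, c=M0/2=0, d=(M1−M0)/(6·2)=305/696, b=Δ0−h0·(2M0+M1)/6=-370/87
seg 1: a=-3, c=M1/2=305/116, d=(M2−M1)/(6·2)=-71/87, b=Δ1−h1·(2M1+M2)/6=175/174
seg 2: a=3, c=M2/2=-263/116, d=(M3−M2)/(6·3)=395/1044, b=Δ2−h2·(2M2+M3)/6=301/174
seg 3: a=-2, c=M3/2=33/29, d=(M4−M3)/(6·3)=-55/348, b=Δ3−h3·(2M3+M4)/6=-577/348
seg 4: a=-1, c=M4/2=-33/116, d=(M5−M4)/(6·3)=11/348, b=Δ4−h4·(2M4+M5)/6=157/174
t_q=5/2 → seg 1, τ=1/2; S=-3+175/174·τ+305/116·τ²+-71/87·τ³=-901/464

  seg 0: a=2 b=-370/87 c=0 d=305/696
  seg 1: a=-3 b=175/174 c=305/116 d=-71/87
  seg 2: a=3 b=301/174 c=-263/116 d=395/1044
  seg 3: a=-2 b=-577/348 c=33/29 d=-55/348
  seg 4: a=-1 b=157/174 c=-33/116 d=11/348
S(5/2) = -901/464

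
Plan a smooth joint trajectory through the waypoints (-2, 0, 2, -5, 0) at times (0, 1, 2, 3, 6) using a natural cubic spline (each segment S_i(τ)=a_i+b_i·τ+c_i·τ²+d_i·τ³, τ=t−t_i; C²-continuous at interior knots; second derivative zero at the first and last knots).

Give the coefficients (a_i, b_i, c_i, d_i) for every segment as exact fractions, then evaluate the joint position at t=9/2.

Δ: Δ0=2, Δ1=2, Δ2=-7, Δ3=5/3
row 1: diag=4, rhs=0; c'=1/4, d'=0
row 2: denom=4−1·1/4=15/4; d'=(-54−1·0)/(15/4)=-72/5
row 3: denom=8−1·4/15=116/15; d'=(52−1·-72/5)/(116/15)=249/29
back: M3=249/29
back: M2=-72/5−4/15·249/29=-484/29
back: M1=0−1/4·-484/29=121/29
M: M0=0, M1=121/29, M2=-484/29, M3=249/29, M4=0
seg 0: a=-2, c=M0/2=0, d=(M1−M0)/(6·1)=121/174, b=Δ0−h0·(2M0+M1)/6=227/174
seg 1: a=0, c=M1/2=121/58, d=(M2−M1)/(6·1)=-605/174, b=Δ1−h1·(2M1+M2)/6=295/87
seg 2: a=2, c=M2/2=-242/29, d=(M3−M2)/(6·1)=733/174, b=Δ2−h2·(2M2+M3)/6=-499/174
seg 3: a=-5, c=M3/2=249/58, d=(M4−M3)/(6·3)=-83/174, b=Δ3−h3·(2M3+M4)/6=-602/87
t_q=9/2 → seg 3, τ=3/2; S=-5+-602/87·τ+249/58·τ²+-83/174·τ³=-3401/464

  seg 0: a=-2 b=227/174 c=0 d=121/174
  seg 1: a=0 b=295/87 c=121/58 d=-605/174
  seg 2: a=2 b=-499/174 c=-242/29 d=733/174
  seg 3: a=-5 b=-602/87 c=249/58 d=-83/174
S(9/2) = -3401/464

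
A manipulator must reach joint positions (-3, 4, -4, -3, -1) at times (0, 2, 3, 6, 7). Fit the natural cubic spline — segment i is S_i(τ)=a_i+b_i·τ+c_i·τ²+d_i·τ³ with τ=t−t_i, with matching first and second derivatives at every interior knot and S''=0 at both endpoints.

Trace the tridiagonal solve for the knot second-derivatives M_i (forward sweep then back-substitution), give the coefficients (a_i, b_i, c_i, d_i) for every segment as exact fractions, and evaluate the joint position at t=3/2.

Δ: Δ0=7/2, Δ1=-8, Δ2=1/3, Δ3=2
row 1: diag=6, rhs=-69; c'=1/6, d'=-23/2
row 2: denom=8−1·1/6=47/6; d'=(50−1·-23/2)/(47/6)=369/47
row 3: denom=8−3·18/47=322/47; d'=(10−3·369/47)/(322/47)=-91/46
back: M3=-91/46
back: M2=369/47−18/47·-91/46=198/23
back: M1=-23/2−1/6·198/23=-595/46
M: M0=0, M1=-595/46, M2=198/23, M3=-91/46, M4=0
seg 0: a=-3, c=M0/2=0, d=(M1−M0)/(6·2)=-595/552, b=Δ0−h0·(2M0+M1)/6=539/69
seg 1: a=4, c=M1/2=-595/92, d=(M2−M1)/(6·1)=991/276, b=Δ1−h1·(2M1+M2)/6=-707/138
seg 2: a=-4, c=M2/2=99/23, d=(M3−M2)/(6·3)=-487/828, b=Δ2−h2·(2M2+M3)/6=-2011/276
seg 3: a=-3, c=M3/2=-91/92, d=(M4−M3)/(6·1)=91/276, b=Δ3−h3·(2M3+M4)/6=367/138
t_q=3/2 → seg 0, τ=3/2; S=-3+539/69·τ+0·τ²+-595/552·τ³=7477/1472

  seg 0: a=-3 b=539/69 c=0 d=-595/552
  seg 1: a=4 b=-707/138 c=-595/92 d=991/276
  seg 2: a=-4 b=-2011/276 c=99/23 d=-487/828
  seg 3: a=-3 b=367/138 c=-91/92 d=91/276
S(3/2) = 7477/1472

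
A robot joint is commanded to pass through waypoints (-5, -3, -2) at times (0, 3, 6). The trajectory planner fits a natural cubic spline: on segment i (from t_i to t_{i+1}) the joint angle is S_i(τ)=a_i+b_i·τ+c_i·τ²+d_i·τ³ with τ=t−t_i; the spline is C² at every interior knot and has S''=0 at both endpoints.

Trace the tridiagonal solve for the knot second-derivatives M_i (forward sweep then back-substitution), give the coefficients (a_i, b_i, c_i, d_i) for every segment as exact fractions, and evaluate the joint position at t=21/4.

  seg 0: a=-5 b=3/4 c=0 d=-1/108
  seg 1: a=-3 b=1/2 c=-1/12 d=1/108
S(21/4) = -561/256

Δ: Δ0=2/3, Δ1=1/3
row 1: diag=12, rhs=-2; c'=1/4, d'=-1/6
back: M1=-1/6
M: M0=0, M1=-1/6, M2=0
seg 0: a=-5, c=M0/2=0, d=(M1−M0)/(6·3)=-1/108, b=Δ0−h0·(2M0+M1)/6=3/4
seg 1: a=-3, c=M1/2=-1/12, d=(M2−M1)/(6·3)=1/108, b=Δ1−h1·(2M1+M2)/6=1/2
t_q=21/4 → seg 1, τ=9/4; S=-3+1/2·τ+-1/12·τ²+1/108·τ³=-561/256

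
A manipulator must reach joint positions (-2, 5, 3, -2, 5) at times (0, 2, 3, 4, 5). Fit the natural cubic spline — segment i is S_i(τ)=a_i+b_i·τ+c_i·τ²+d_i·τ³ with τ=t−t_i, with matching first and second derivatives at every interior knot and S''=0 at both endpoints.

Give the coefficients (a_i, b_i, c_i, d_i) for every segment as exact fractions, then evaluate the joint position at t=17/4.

  seg 0: a=-2 b=209/43 c=0 d=-117/344
  seg 1: a=5 b=67/86 c=-351/172 d=-127/172
  seg 2: a=3 b=-949/172 c=-183/43 d=821/172
  seg 3: a=-2 b=25/86 c=1731/172 d=-577/172
S(17/4) = -14869/11008

Δ: Δ0=7/2, Δ1=-2, Δ2=-5, Δ3=7
row 1: diag=6, rhs=-33; c'=1/6, d'=-11/2
row 2: denom=4−1·1/6=23/6; d'=(-18−1·-11/2)/(23/6)=-75/23
row 3: denom=4−1·6/23=86/23; d'=(72−1·-75/23)/(86/23)=1731/86
back: M3=1731/86
back: M2=-75/23−6/23·1731/86=-366/43
back: M1=-11/2−1/6·-366/43=-351/86
M: M0=0, M1=-351/86, M2=-366/43, M3=1731/86, M4=0
seg 0: a=-2, c=M0/2=0, d=(M1−M0)/(6·2)=-117/344, b=Δ0−h0·(2M0+M1)/6=209/43
seg 1: a=5, c=M1/2=-351/172, d=(M2−M1)/(6·1)=-127/172, b=Δ1−h1·(2M1+M2)/6=67/86
seg 2: a=3, c=M2/2=-183/43, d=(M3−M2)/(6·1)=821/172, b=Δ2−h2·(2M2+M3)/6=-949/172
seg 3: a=-2, c=M3/2=1731/172, d=(M4−M3)/(6·1)=-577/172, b=Δ3−h3·(2M3+M4)/6=25/86
t_q=17/4 → seg 3, τ=1/4; S=-2+25/86·τ+1731/172·τ²+-577/172·τ³=-14869/11008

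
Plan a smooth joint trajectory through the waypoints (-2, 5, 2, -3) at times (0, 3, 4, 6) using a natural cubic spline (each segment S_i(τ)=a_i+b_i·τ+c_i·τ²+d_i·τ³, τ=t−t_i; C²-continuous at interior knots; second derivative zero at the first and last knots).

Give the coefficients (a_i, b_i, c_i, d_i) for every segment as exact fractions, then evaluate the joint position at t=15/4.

  seg 0: a=-2 b=1243/282 c=0 d=-65/282
  seg 1: a=5 b=-256/141 c=-195/94 d=251/282
  seg 2: a=2 b=-929/282 c=28/47 d=-14/141
S(15/4) = 17127/6016

Δ: Δ0=7/3, Δ1=-3, Δ2=-5/2
row 1: diag=8, rhs=-32; c'=1/8, d'=-4
row 2: denom=6−1·1/8=47/8; d'=(3−1·-4)/(47/8)=56/47
back: M2=56/47
back: M1=-4−1/8·56/47=-195/47
M: M0=0, M1=-195/47, M2=56/47, M3=0
seg 0: a=-2, c=M0/2=0, d=(M1−M0)/(6·3)=-65/282, b=Δ0−h0·(2M0+M1)/6=1243/282
seg 1: a=5, c=M1/2=-195/94, d=(M2−M1)/(6·1)=251/282, b=Δ1−h1·(2M1+M2)/6=-256/141
seg 2: a=2, c=M2/2=28/47, d=(M3−M2)/(6·2)=-14/141, b=Δ2−h2·(2M2+M3)/6=-929/282
t_q=15/4 → seg 1, τ=3/4; S=5+-256/141·τ+-195/94·τ²+251/282·τ³=17127/6016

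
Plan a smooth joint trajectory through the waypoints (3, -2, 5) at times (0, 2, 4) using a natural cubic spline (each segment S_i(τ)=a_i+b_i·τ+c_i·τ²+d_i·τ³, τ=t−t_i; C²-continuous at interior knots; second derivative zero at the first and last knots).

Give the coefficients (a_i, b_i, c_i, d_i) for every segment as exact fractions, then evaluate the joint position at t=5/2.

Δ: Δ0=-5/2, Δ1=7/2
row 1: diag=8, rhs=36; c'=1/4, d'=9/2
back: M1=9/2
M: M0=0, M1=9/2, M2=0
seg 0: a=3, c=M0/2=0, d=(M1−M0)/(6·2)=3/8, b=Δ0−h0·(2M0+M1)/6=-4
seg 1: a=-2, c=M1/2=9/4, d=(M2−M1)/(6·2)=-3/8, b=Δ1−h1·(2M1+M2)/6=1/2
t_q=5/2 → seg 1, τ=1/2; S=-2+1/2·τ+9/4·τ²+-3/8·τ³=-79/64

  seg 0: a=3 b=-4 c=0 d=3/8
  seg 1: a=-2 b=1/2 c=9/4 d=-3/8
S(5/2) = -79/64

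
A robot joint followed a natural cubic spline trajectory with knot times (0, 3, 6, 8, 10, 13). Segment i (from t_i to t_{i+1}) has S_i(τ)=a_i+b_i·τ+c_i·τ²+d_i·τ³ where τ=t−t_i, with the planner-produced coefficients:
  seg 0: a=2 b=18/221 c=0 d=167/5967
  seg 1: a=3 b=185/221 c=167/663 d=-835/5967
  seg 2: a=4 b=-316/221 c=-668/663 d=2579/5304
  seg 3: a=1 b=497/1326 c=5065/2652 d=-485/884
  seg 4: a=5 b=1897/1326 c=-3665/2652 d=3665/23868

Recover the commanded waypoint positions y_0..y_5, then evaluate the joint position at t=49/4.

y_0=2 y_1=3 y_2=4 y_3=1 y_4=5 y_5=1
S(49/4) = 168127/56576

y_0 = S_0(0) = a_0 = 2
y_1 = S_1(0) = a_1 = 3
y_2 = S_2(0) = a_2 = 4
y_3 = S_3(0) = a_3 = 1
y_4 = S_4(0) = a_4 = 5
y_5 = S_4(3) = 1
t_q=49/4 is in segment 4 (τ=9/4); S_4(τ)=168127/56576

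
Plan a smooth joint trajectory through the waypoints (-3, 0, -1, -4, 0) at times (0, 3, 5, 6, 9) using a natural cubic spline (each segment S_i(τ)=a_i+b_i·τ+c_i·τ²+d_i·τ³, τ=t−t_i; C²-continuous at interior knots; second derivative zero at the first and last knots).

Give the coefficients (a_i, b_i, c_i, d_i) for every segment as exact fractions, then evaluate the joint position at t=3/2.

Δ: Δ0=1, Δ1=-1/2, Δ2=-3, Δ3=4/3
row 1: diag=10, rhs=-9; c'=1/5, d'=-9/10
row 2: denom=6−2·1/5=28/5; d'=(-15−2·-9/10)/(28/5)=-33/14
row 3: denom=8−1·5/28=219/28; d'=(26−1·-33/14)/(219/28)=794/219
back: M3=794/219
back: M2=-33/14−5/28·794/219=-658/219
back: M1=-9/10−1/5·-658/219=-131/438
M: M0=0, M1=-131/438, M2=-658/219, M3=794/219, M4=0
seg 0: a=-3, c=M0/2=0, d=(M1−M0)/(6·3)=-131/7884, b=Δ0−h0·(2M0+M1)/6=1007/876
seg 1: a=0, c=M1/2=-131/876, d=(M2−M1)/(6·2)=-395/1752, b=Δ1−h1·(2M1+M2)/6=307/438
seg 2: a=-1, c=M2/2=-329/219, d=(M3−M2)/(6·1)=242/219, b=Δ2−h2·(2M2+M3)/6=-190/73
seg 3: a=-4, c=M3/2=397/219, d=(M4−M3)/(6·3)=-397/1971, b=Δ3−h3·(2M3+M4)/6=-502/219
t_q=3/2 → seg 0, τ=3/2; S=-3+1007/876·τ+0·τ²+-131/7884·τ³=-3111/2336

  seg 0: a=-3 b=1007/876 c=0 d=-131/7884
  seg 1: a=0 b=307/438 c=-131/876 d=-395/1752
  seg 2: a=-1 b=-190/73 c=-329/219 d=242/219
  seg 3: a=-4 b=-502/219 c=397/219 d=-397/1971
S(3/2) = -3111/2336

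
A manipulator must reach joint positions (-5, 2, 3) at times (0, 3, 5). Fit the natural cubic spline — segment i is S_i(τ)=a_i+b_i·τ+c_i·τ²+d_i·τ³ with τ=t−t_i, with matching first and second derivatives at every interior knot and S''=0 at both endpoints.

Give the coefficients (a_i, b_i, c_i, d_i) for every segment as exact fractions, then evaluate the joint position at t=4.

  seg 0: a=-5 b=173/60 c=0 d=-11/180
  seg 1: a=2 b=37/30 c=-11/20 d=11/120
S(4) = 111/40

Δ: Δ0=7/3, Δ1=1/2
row 1: diag=10, rhs=-11; c'=1/5, d'=-11/10
back: M1=-11/10
M: M0=0, M1=-11/10, M2=0
seg 0: a=-5, c=M0/2=0, d=(M1−M0)/(6·3)=-11/180, b=Δ0−h0·(2M0+M1)/6=173/60
seg 1: a=2, c=M1/2=-11/20, d=(M2−M1)/(6·2)=11/120, b=Δ1−h1·(2M1+M2)/6=37/30
t_q=4 → seg 1, τ=1; S=2+37/30·τ+-11/20·τ²+11/120·τ³=111/40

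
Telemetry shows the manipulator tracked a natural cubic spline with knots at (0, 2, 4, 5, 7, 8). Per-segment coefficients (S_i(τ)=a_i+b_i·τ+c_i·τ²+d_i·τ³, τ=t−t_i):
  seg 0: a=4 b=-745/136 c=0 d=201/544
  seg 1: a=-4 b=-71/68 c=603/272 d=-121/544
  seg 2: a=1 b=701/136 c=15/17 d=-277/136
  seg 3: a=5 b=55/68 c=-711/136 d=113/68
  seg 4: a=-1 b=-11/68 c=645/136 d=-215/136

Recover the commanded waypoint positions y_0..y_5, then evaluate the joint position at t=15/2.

y_0=4 y_1=-4 y_2=1 y_3=5 y_4=-1 y_5=2
S(15/2) = -101/1088

y_0 = S_0(0) = a_0 = 4
y_1 = S_1(0) = a_1 = -4
y_2 = S_2(0) = a_2 = 1
y_3 = S_3(0) = a_3 = 5
y_4 = S_4(0) = a_4 = -1
y_5 = S_4(1) = 2
t_q=15/2 is in segment 4 (τ=1/2); S_4(τ)=-101/1088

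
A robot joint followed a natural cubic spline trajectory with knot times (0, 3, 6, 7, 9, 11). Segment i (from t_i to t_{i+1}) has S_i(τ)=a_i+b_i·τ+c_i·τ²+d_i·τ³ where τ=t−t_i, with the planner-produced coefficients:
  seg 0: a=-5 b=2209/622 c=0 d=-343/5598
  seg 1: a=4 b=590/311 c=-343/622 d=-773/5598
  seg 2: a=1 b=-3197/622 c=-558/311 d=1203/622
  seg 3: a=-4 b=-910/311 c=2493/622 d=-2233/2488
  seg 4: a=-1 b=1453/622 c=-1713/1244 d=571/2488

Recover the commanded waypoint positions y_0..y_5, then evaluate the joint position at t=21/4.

y_0=-5 y_1=4 y_2=1 y_3=-4 y_4=-1 y_5=0
S(21/4) = 155407/39808

y_0 = S_0(0) = a_0 = -5
y_1 = S_1(0) = a_1 = 4
y_2 = S_2(0) = a_2 = 1
y_3 = S_3(0) = a_3 = -4
y_4 = S_4(0) = a_4 = -1
y_5 = S_4(2) = 0
t_q=21/4 is in segment 1 (τ=9/4); S_1(τ)=155407/39808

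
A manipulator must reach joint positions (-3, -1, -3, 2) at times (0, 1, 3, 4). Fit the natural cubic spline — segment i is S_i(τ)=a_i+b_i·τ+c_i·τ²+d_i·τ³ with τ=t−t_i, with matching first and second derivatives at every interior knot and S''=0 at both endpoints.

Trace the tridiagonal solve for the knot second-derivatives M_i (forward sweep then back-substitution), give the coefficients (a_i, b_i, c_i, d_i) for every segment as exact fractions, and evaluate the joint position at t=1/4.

Δ: Δ0=2, Δ1=-1, Δ2=5
row 1: diag=6, rhs=-18; c'=1/3, d'=-3
row 2: denom=6−2·1/3=16/3; d'=(36−2·-3)/(16/3)=63/8
back: M2=63/8
back: M1=-3−1/3·63/8=-45/8
M: M0=0, M1=-45/8, M2=63/8, M3=0
seg 0: a=-3, c=M0/2=0, d=(M1−M0)/(6·1)=-15/16, b=Δ0−h0·(2M0+M1)/6=47/16
seg 1: a=-1, c=M1/2=-45/16, d=(M2−M1)/(6·2)=9/8, b=Δ1−h1·(2M1+M2)/6=1/8
seg 2: a=-3, c=M2/2=63/16, d=(M3−M2)/(6·1)=-21/16, b=Δ2−h2·(2M2+M3)/6=19/8
t_q=1/4 → seg 0, τ=1/4; S=-3+47/16·τ+0·τ²+-15/16·τ³=-2335/1024

  seg 0: a=-3 b=47/16 c=0 d=-15/16
  seg 1: a=-1 b=1/8 c=-45/16 d=9/8
  seg 2: a=-3 b=19/8 c=63/16 d=-21/16
S(1/4) = -2335/1024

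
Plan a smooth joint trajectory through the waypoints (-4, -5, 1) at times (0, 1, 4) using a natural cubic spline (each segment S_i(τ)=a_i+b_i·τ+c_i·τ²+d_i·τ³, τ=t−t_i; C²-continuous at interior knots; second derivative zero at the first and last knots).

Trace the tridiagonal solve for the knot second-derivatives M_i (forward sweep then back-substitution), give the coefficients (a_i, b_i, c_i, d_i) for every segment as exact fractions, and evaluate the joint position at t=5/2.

  seg 0: a=-4 b=-11/8 c=0 d=3/8
  seg 1: a=-5 b=-1/4 c=9/8 d=-1/8
S(5/2) = -209/64

Δ: Δ0=-1, Δ1=2
row 1: diag=8, rhs=18; c'=3/8, d'=9/4
back: M1=9/4
M: M0=0, M1=9/4, M2=0
seg 0: a=-4, c=M0/2=0, d=(M1−M0)/(6·1)=3/8, b=Δ0−h0·(2M0+M1)/6=-11/8
seg 1: a=-5, c=M1/2=9/8, d=(M2−M1)/(6·3)=-1/8, b=Δ1−h1·(2M1+M2)/6=-1/4
t_q=5/2 → seg 1, τ=3/2; S=-5+-1/4·τ+9/8·τ²+-1/8·τ³=-209/64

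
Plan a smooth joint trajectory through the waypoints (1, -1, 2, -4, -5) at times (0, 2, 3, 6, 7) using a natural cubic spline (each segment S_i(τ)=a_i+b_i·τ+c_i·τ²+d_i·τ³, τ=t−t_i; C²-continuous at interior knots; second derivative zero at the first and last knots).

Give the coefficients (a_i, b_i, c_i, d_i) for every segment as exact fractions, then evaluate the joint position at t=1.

Δ: Δ0=-1, Δ1=3, Δ2=-2, Δ3=-1
row 1: diag=6, rhs=24; c'=1/6, d'=4
row 2: denom=8−1·1/6=47/6; d'=(-30−1·4)/(47/6)=-204/47
row 3: denom=8−3·18/47=322/47; d'=(6−3·-204/47)/(322/47)=447/161
back: M3=447/161
back: M2=-204/47−18/47·447/161=-870/161
back: M1=4−1/6·-870/161=789/161
M: M0=0, M1=789/161, M2=-870/161, M3=447/161, M4=0
seg 0: a=1, c=M0/2=0, d=(M1−M0)/(6·2)=263/644, b=Δ0−h0·(2M0+M1)/6=-424/161
seg 1: a=-1, c=M1/2=789/322, d=(M2−M1)/(6·1)=-79/46, b=Δ1−h1·(2M1+M2)/6=365/161
seg 2: a=2, c=M2/2=-435/161, d=(M3−M2)/(6·3)=439/966, b=Δ2−h2·(2M2+M3)/6=649/322
seg 3: a=-4, c=M3/2=447/322, d=(M4−M3)/(6·1)=-149/322, b=Δ3−h3·(2M3+M4)/6=-310/161
t_q=1 → seg 0, τ=1; S=1+-424/161·τ+0·τ²+263/644·τ³=-789/644

  seg 0: a=1 b=-424/161 c=0 d=263/644
  seg 1: a=-1 b=365/161 c=789/322 d=-79/46
  seg 2: a=2 b=649/322 c=-435/161 d=439/966
  seg 3: a=-4 b=-310/161 c=447/322 d=-149/322
S(1) = -789/644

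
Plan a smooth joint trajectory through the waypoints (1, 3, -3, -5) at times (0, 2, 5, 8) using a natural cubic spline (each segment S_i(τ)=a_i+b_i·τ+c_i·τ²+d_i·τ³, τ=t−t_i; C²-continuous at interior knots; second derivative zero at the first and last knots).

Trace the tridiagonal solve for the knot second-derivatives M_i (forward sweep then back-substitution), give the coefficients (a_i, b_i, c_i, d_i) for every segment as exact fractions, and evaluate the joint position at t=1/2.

Δ: Δ0=1, Δ1=-2, Δ2=-2/3
row 1: diag=10, rhs=-18; c'=3/10, d'=-9/5
row 2: denom=12−3·3/10=111/10; d'=(8−3·-9/5)/(111/10)=134/111
back: M2=134/111
back: M1=-9/5−3/10·134/111=-80/37
M: M0=0, M1=-80/37, M2=134/111, M3=0
seg 0: a=1, c=M0/2=0, d=(M1−M0)/(6·2)=-20/111, b=Δ0−h0·(2M0+M1)/6=191/111
seg 1: a=3, c=M1/2=-40/37, d=(M2−M1)/(6·3)=187/999, b=Δ1−h1·(2M1+M2)/6=-49/111
seg 2: a=-3, c=M2/2=67/111, d=(M3−M2)/(6·3)=-67/999, b=Δ2−h2·(2M2+M3)/6=-208/111
t_q=1/2 → seg 0, τ=1/2; S=1+191/111·τ+0·τ²+-20/111·τ³=68/37

  seg 0: a=1 b=191/111 c=0 d=-20/111
  seg 1: a=3 b=-49/111 c=-40/37 d=187/999
  seg 2: a=-3 b=-208/111 c=67/111 d=-67/999
S(1/2) = 68/37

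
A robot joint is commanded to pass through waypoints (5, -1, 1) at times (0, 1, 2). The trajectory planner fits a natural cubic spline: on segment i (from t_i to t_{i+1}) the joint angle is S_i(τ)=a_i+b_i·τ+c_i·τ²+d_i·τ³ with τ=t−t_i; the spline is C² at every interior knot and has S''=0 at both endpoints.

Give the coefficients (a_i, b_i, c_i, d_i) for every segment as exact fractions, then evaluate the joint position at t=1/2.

  seg 0: a=5 b=-8 c=0 d=2
  seg 1: a=-1 b=-2 c=6 d=-2
S(1/2) = 5/4

Δ: Δ0=-6, Δ1=2
row 1: diag=4, rhs=48; c'=1/4, d'=12
back: M1=12
M: M0=0, M1=12, M2=0
seg 0: a=5, c=M0/2=0, d=(M1−M0)/(6·1)=2, b=Δ0−h0·(2M0+M1)/6=-8
seg 1: a=-1, c=M1/2=6, d=(M2−M1)/(6·1)=-2, b=Δ1−h1·(2M1+M2)/6=-2
t_q=1/2 → seg 0, τ=1/2; S=5+-8·τ+0·τ²+2·τ³=5/4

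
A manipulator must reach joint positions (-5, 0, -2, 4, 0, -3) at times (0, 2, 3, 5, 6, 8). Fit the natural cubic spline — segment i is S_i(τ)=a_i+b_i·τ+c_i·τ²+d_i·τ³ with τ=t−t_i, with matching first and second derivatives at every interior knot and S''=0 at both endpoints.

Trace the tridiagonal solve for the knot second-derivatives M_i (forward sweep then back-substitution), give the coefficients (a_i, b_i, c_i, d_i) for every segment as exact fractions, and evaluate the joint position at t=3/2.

Δ: Δ0=5/2, Δ1=-2, Δ2=3, Δ3=-4, Δ4=-3/2
row 1: diag=6, rhs=-27; c'=1/6, d'=-9/2
row 2: denom=6−1·1/6=35/6; d'=(30−1·-9/2)/(35/6)=207/35
row 3: denom=6−2·12/35=186/35; d'=(-42−2·207/35)/(186/35)=-314/31
row 4: denom=6−1·35/186=1081/186; d'=(15−1·-314/31)/(1081/186)=4674/1081
back: M4=4674/1081
back: M3=-314/31−35/186·4674/1081=-11829/1081
back: M2=207/35−12/35·-11829/1081=10449/1081
back: M1=-9/2−1/6·10449/1081=-6606/1081
M: M0=0, M1=-6606/1081, M2=10449/1081, M3=-11829/1081, M4=4674/1081, M5=0
seg 0: a=-5, c=M0/2=0, d=(M1−M0)/(6·2)=-1101/2162, b=Δ0−h0·(2M0+M1)/6=9809/2162
seg 1: a=0, c=M1/2=-3303/1081, d=(M2−M1)/(6·1)=5685/2162, b=Δ1−h1·(2M1+M2)/6=-3403/2162
seg 2: a=-2, c=M2/2=10449/2162, d=(M3−M2)/(6·2)=-79/46, b=Δ2−h2·(2M2+M3)/6=220/1081
seg 3: a=4, c=M3/2=-11829/2162, d=(M4−M3)/(6·1)=5501/2162, b=Δ3−h3·(2M3+M4)/6=-1160/1081
seg 4: a=0, c=M4/2=2337/1081, d=(M5−M4)/(6·2)=-779/2162, b=Δ4−h4·(2M4+M5)/6=-9475/2162
t_q=3/2 → seg 0, τ=3/2; S=-5+9809/2162·τ+0·τ²+-1101/2162·τ³=1501/17296

  seg 0: a=-5 b=9809/2162 c=0 d=-1101/2162
  seg 1: a=0 b=-3403/2162 c=-3303/1081 d=5685/2162
  seg 2: a=-2 b=220/1081 c=10449/2162 d=-79/46
  seg 3: a=4 b=-1160/1081 c=-11829/2162 d=5501/2162
  seg 4: a=0 b=-9475/2162 c=2337/1081 d=-779/2162
S(3/2) = 1501/17296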